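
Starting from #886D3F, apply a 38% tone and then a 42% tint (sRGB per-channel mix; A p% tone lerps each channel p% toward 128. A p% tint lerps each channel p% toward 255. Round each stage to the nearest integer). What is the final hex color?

#B8AE9E

#886D3F is rgb(136, 109, 63).
Lerp each channel 38% toward 128:
  R: 136 − 3.04 = 132.96 → 133
  G: 109 + 7.22 = 116.22 → 116
  B: 63 + 0.38×(128−63) = 63 + 24.7 = 87.7 → 88
After the tone: rgb(133, 116, 88) = #857458.
Lerp each channel 42% toward 255:
  R: 133 + 0.42×(255−133) = 133 + 51.24 = 184.24 → 184
  G: 116 + 58.38 = 174.38 → 174
  B: 88 + 70.14 = 158.14 → 158
rgb(184, 174, 158) = #B8AE9E.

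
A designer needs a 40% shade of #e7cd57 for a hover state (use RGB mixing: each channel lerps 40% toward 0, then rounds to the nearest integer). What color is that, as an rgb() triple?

rgb(139, 123, 52)

#e7cd57 is rgb(231, 205, 87).
Per channel, c → c + 0.4(0 − c):
  R: 231 + 0.4×(0−231) = 231 − 92.4 = 138.6 → 139
  G: 205 + 0.4×(0−205) = 205 − 82 = 123 → 123
  B: 87 − 34.8 = 52.2 → 52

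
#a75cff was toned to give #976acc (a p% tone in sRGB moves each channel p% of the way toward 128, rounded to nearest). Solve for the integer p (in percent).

40%

#a75cff is rgb(167, 92, 255); #976acc is rgb(151, 106, 204).
On the B channel (widest range): 204 ≈ 255 + (p/100)(128 − 255), so p ≈ 100×(204 − 255)/(128 − 255) = -5100/-127 = 40.16.
p = 40 reproduces all three channels after rounding.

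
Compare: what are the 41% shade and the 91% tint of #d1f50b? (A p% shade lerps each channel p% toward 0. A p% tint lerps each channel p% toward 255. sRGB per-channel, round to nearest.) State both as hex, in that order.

#d1f50b is rgb(209, 245, 11).
41% shade:
  R: 209 − 85.69 = 123.31 → 123
  G: 245 − 100.45 = 144.55 → 145
  B: 11 − 4.51 = 6.49 → 6
  → #7b9106
91% tint:
  R: 209 + 41.86 = 250.86 → 251
  G: 245 + 0.91×(255−245) = 245 + 9.1 = 254.1 → 254
  B: 11 + 222.04 = 233.04 → 233
  → #fbfee9

#7b9106, #fbfee9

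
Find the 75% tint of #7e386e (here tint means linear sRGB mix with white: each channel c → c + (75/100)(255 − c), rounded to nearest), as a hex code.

#7e386e is rgb(126, 56, 110).
Per channel, c → c + 0.75(255 − c):
  R: 126 + 0.75×(255−126) = 126 + 96.75 = 222.75 → 223
  G: 56 + 149.25 = 205.25 → 205
  B: 110 + 108.75 = 218.75 → 219
rgb(223, 205, 219) = #dfcddb.

#dfcddb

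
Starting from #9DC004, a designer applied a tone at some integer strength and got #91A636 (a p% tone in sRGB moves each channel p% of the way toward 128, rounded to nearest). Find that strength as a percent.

40%

#9DC004 is rgb(157, 192, 4); #91A636 is rgb(145, 166, 54).
On the B channel (widest range): 54 ≈ 4 + (p/100)(128 − 4), so p ≈ 100×(54 − 4)/(128 − 4) = 5000/124 = 40.32.
p = 40 reproduces all three channels after rounding.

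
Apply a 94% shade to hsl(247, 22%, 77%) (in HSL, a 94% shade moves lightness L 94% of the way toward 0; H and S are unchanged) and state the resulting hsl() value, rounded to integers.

L moves 94% from 77 toward 0: 77 − 72.38 = 4.62 → 5.
H and S are unchanged.

hsl(247, 22%, 5%)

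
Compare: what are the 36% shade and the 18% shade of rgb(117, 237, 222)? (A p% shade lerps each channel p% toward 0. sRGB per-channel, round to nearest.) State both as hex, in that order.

#4B988E, #60C2B6

36% shade:
  R: 117 + 0.36×(0−117) = 117 − 42.12 = 74.88 → 75
  G: 237 − 85.32 = 151.68 → 152
  B: 222 + 0.36×(0−222) = 222 − 79.92 = 142.08 → 142
  → #4B988E
18% shade:
  R: 117 − 21.06 = 95.94 → 96
  G: 237 + 0.18×(0−237) = 237 − 42.66 = 194.34 → 194
  B: 222 + 0.18×(0−222) = 222 − 39.96 = 182.04 → 182
  → #60C2B6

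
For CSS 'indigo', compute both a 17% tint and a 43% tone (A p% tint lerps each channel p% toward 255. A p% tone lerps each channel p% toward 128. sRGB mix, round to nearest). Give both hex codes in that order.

CSS indigo is rgb(75, 0, 130).
17% tint:
  R: 75 + 30.6 = 105.6 → 106
  G: 0 + 0.17×(255−0) = 0 + 43.35 = 43.35 → 43
  B: 130 + 0.17×(255−130) = 130 + 21.25 = 151.25 → 151
  → #6A2B97
43% tone:
  R: 75 + 0.43×(128−75) = 75 + 22.79 = 97.79 → 98
  G: 0 + 55.04 = 55.04 → 55
  B: 130 + 0.43×(128−130) = 130 − 0.86 = 129.14 → 129
  → #623781

#6A2B97, #623781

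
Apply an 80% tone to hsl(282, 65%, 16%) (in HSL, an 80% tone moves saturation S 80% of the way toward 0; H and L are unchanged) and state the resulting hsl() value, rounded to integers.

S moves 80% from 65 toward 0: 65 − 52 = 13 → 13.
H and L are unchanged.

hsl(282, 13%, 16%)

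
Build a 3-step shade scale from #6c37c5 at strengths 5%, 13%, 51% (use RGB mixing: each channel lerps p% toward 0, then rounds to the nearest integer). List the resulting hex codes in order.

#6734bb, #5e30ab, #351b61

#6c37c5 is rgb(108, 55, 197).
5%: (108 − 5.4 = 102.6→103, 55 − 2.75 = 52.25→52, 197 − 9.85 = 187.15→187) → #6734bb
13%: (108 − 14.04 = 93.96→94, 55 − 7.15 = 47.85→48, 197 − 25.61 = 171.39→171) → #5e30ab
51%: (108 − 55.08 = 52.92→53, 55 − 28.05 = 26.95→27, 197 − 100.47 = 96.53→97) → #351b61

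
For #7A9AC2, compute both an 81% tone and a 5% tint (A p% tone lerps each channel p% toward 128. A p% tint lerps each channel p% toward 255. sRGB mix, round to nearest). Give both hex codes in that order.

#7A9AC2 is rgb(122, 154, 194).
81% tone:
  R: 122 + 4.86 = 126.86 → 127
  G: 154 − 21.06 = 132.94 → 133
  B: 194 − 53.46 = 140.54 → 141
  → #7F858D
5% tint:
  R: 122 + 0.05×(255−122) = 122 + 6.65 = 128.65 → 129
  G: 154 + 5.05 = 159.05 → 159
  B: 194 + 0.05×(255−194) = 194 + 3.05 = 197.05 → 197
  → #819FC5

#7F858D, #819FC5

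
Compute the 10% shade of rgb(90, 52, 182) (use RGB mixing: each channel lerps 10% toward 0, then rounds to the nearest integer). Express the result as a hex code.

Per channel, c → c + 0.1(0 − c):
  R: 90 − 9 = 81 → 81
  G: 52 − 5.2 = 46.8 → 47
  B: 182 + 0.1×(0−182) = 182 − 18.2 = 163.8 → 164
rgb(81, 47, 164) = #512FA4.

#512FA4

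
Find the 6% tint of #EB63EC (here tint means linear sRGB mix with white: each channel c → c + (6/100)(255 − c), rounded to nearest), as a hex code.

#EB63EC is rgb(235, 99, 236).
Lerp each channel 6% toward 255:
  R: 235 + 1.2 = 236.2 → 236
  G: 99 + 0.06×(255−99) = 99 + 9.36 = 108.36 → 108
  B: 236 + 0.06×(255−236) = 236 + 1.14 = 237.14 → 237
rgb(236, 108, 237) = #EC6CED.

#EC6CED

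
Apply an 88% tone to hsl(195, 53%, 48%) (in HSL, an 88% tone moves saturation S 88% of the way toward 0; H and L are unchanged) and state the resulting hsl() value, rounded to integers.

S moves 88% from 53 toward 0: 53 − 46.64 = 6.36 → 6.
H and L are unchanged.

hsl(195, 6%, 48%)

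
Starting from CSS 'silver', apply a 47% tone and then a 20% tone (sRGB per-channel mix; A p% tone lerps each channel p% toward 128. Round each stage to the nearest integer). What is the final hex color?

CSS silver is rgb(192, 192, 192).
A 47% tone moves each channel 47% toward 128:
  R: 192 + 0.47×(128−192) = 192 − 30.08 = 161.92 → 162
  G: 192 + 0.47×(128−192) = 192 − 30.08 = 161.92 → 162
  B: 192 + 0.47×(128−192) = 192 − 30.08 = 161.92 → 162
After the tone: rgb(162, 162, 162) = #A2A2A2.
Per channel, c → c + 0.2(128 − c):
  R: 162 + 0.2×(128−162) = 162 − 6.8 = 155.2 → 155
  G: 162 + 0.2×(128−162) = 162 − 6.8 = 155.2 → 155
  B: 162 + 0.2×(128−162) = 162 − 6.8 = 155.2 → 155
rgb(155, 155, 155) = #9B9B9B.

#9B9B9B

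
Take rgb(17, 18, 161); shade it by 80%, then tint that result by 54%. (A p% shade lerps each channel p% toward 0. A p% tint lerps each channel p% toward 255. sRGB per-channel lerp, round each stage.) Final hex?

Per channel, c → c + 0.8(0 − c):
  R: 17 + 0.8×(0−17) = 17 − 13.6 = 3.4 → 3
  G: 18 + 0.8×(0−18) = 18 − 14.4 = 3.6 → 4
  B: 161 − 128.8 = 32.2 → 32
After the shade: rgb(3, 4, 32) = #030420.
A 54% tint moves each channel 54% toward 255:
  R: 3 + 0.54×(255−3) = 3 + 136.08 = 139.08 → 139
  G: 4 + 0.54×(255−4) = 4 + 135.54 = 139.54 → 140
  B: 32 + 0.54×(255−32) = 32 + 120.42 = 152.42 → 152
rgb(139, 140, 152) = #8b8c98.

#8b8c98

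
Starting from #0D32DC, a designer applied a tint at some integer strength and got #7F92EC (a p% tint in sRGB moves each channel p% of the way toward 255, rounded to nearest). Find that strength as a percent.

#0D32DC is rgb(13, 50, 220); #7F92EC is rgb(127, 146, 236).
On the R channel (widest range): 127 ≈ 13 + (p/100)(255 − 13), so p ≈ 100×(127 − 13)/(255 − 13) = 11400/242 = 47.11.
p = 47 reproduces all three channels after rounding.

47%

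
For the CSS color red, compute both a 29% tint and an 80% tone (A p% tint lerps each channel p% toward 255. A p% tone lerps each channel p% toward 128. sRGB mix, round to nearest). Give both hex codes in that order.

#ff4a4a, #996666

CSS red is rgb(255, 0, 0).
29% tint:
  R: 255 + 0 = 255 → 255
  G: 0 + 0.29×(255−0) = 0 + 73.95 = 73.95 → 74
  B: 0 + 0.29×(255−0) = 0 + 73.95 = 73.95 → 74
  → #ff4a4a
80% tone:
  R: 255 − 101.6 = 153.4 → 153
  G: 0 + 102.4 = 102.4 → 102
  B: 0 + 0.8×(128−0) = 0 + 102.4 = 102.4 → 102
  → #996666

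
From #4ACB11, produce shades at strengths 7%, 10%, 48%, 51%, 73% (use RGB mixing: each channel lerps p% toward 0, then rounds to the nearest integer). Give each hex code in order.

#4ACB11 is rgb(74, 203, 17).
7%: (74 − 5.18 = 68.82→69, 203 − 14.21 = 188.79→189, 17 − 1.19 = 15.81→16) → #45BD10
10%: (74 − 7.4 = 66.6→67, 203 − 20.3 = 182.7→183, 17 − 1.7 = 15.3→15) → #43B70F
48%: (74 − 35.52 = 38.48→38, 203 − 97.44 = 105.56→106, 17 − 8.16 = 8.84→9) → #266A09
51%: (74 − 37.74 = 36.26→36, 203 − 103.53 = 99.47→99, 17 − 8.67 = 8.33→8) → #246308
73%: (74 − 54.02 = 19.98→20, 203 − 148.19 = 54.81→55, 17 − 12.41 = 4.59→5) → #143705

#45BD10, #43B70F, #266A09, #246308, #143705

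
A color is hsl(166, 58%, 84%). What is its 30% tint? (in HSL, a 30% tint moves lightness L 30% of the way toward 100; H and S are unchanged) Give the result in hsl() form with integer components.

hsl(166, 58%, 89%)

L moves 30% from 84 toward 100: 84 + 4.8 = 88.8 → 89.
H and S are unchanged.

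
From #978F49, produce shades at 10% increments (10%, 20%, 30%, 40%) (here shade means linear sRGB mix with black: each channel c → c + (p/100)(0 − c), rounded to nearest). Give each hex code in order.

#888142, #79723A, #6A6433, #5B562C

#978F49 is rgb(151, 143, 73).
10%: (151 − 15.1 = 135.9→136, 143 − 14.3 = 128.7→129, 73 − 7.3 = 65.7→66) → #888142
20%: (151 − 30.2 = 120.8→121, 143 − 28.6 = 114.4→114, 73 − 14.6 = 58.4→58) → #79723A
30%: (151 − 45.3 = 105.7→106, 143 − 42.9 = 100.1→100, 73 − 21.9 = 51.1→51) → #6A6433
40%: (151 − 60.4 = 90.6→91, 143 − 57.2 = 85.8→86, 73 − 29.2 = 43.8→44) → #5B562C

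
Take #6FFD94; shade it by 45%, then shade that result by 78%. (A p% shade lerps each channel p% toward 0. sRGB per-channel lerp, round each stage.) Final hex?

#6FFD94 is rgb(111, 253, 148).
Lerp each channel 45% toward 0:
  R: 111 − 49.95 = 61.05 → 61
  G: 253 + 0.45×(0−253) = 253 − 113.85 = 139.15 → 139
  B: 148 − 66.6 = 81.4 → 81
After the shade: rgb(61, 139, 81) = #3D8B51.
Per channel, c → c + 0.78(0 − c):
  R: 61 + 0.78×(0−61) = 61 − 47.58 = 13.42 → 13
  G: 139 + 0.78×(0−139) = 139 − 108.42 = 30.58 → 31
  B: 81 − 63.18 = 17.82 → 18
rgb(13, 31, 18) = #0D1F12.

#0D1F12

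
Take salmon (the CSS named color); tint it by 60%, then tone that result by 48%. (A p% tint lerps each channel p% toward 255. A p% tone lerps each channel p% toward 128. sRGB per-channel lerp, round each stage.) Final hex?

#c1a8a5

CSS salmon is rgb(250, 128, 114).
A 60% tint moves each channel 60% toward 255:
  R: 250 + 3 = 253 → 253
  G: 128 + 0.6×(255−128) = 128 + 76.2 = 204.2 → 204
  B: 114 + 0.6×(255−114) = 114 + 84.6 = 198.6 → 199
After the tint: rgb(253, 204, 199) = #fdccc7.
Lerp each channel 48% toward 128:
  R: 253 + 0.48×(128−253) = 253 − 60 = 193 → 193
  G: 204 − 36.48 = 167.52 → 168
  B: 199 − 34.08 = 164.92 → 165
rgb(193, 168, 165) = #c1a8a5.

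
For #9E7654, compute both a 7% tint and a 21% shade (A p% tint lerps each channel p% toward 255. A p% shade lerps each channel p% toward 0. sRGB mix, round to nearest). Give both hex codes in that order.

#A58060, #7D5D42

#9E7654 is rgb(158, 118, 84).
7% tint:
  R: 158 + 6.79 = 164.79 → 165
  G: 118 + 0.07×(255−118) = 118 + 9.59 = 127.59 → 128
  B: 84 + 0.07×(255−84) = 84 + 11.97 = 95.97 → 96
  → #A58060
21% shade:
  R: 158 − 33.18 = 124.82 → 125
  G: 118 + 0.21×(0−118) = 118 − 24.78 = 93.22 → 93
  B: 84 + 0.21×(0−84) = 84 − 17.64 = 66.36 → 66
  → #7D5D42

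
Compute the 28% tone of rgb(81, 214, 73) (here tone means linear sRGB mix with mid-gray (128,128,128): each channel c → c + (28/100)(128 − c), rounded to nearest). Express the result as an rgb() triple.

A 28% tone moves each channel 28% toward 128:
  R: 81 + 0.28×(128−81) = 81 + 13.16 = 94.16 → 94
  G: 214 + 0.28×(128−214) = 214 − 24.08 = 189.92 → 190
  B: 73 + 0.28×(128−73) = 73 + 15.4 = 88.4 → 88

rgb(94, 190, 88)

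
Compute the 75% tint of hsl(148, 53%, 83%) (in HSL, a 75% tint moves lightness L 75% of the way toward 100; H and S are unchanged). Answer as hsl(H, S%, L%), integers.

L moves 75% from 83 toward 100: 83 + 12.75 = 95.75 → 96.
H and S are unchanged.

hsl(148, 53%, 96%)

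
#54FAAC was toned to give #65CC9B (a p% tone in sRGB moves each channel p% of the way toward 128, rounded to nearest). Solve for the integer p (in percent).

#54FAAC is rgb(84, 250, 172); #65CC9B is rgb(101, 204, 155).
On the G channel (widest range): 204 ≈ 250 + (p/100)(128 − 250), so p ≈ 100×(204 − 250)/(128 − 250) = -4600/-122 = 37.70.
p = 38 reproduces all three channels after rounding.

38%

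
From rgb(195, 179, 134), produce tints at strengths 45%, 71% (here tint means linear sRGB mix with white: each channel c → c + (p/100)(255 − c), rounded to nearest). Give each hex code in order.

#ded5bc, #eee9dc

45%: (195 + 27 = 222→222, 179 + 34.2 = 213.2→213, 134 + 54.45 = 188.45→188) → #ded5bc
71%: (195 + 42.6 = 237.6→238, 179 + 53.96 = 232.96→233, 134 + 85.91 = 219.91→220) → #eee9dc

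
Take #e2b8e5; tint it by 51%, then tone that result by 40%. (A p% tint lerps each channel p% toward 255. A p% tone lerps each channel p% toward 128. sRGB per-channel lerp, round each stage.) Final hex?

#c4b7c4

#e2b8e5 is rgb(226, 184, 229).
Lerp each channel 51% toward 255:
  R: 226 + 0.51×(255−226) = 226 + 14.79 = 240.79 → 241
  G: 184 + 0.51×(255−184) = 184 + 36.21 = 220.21 → 220
  B: 229 + 0.51×(255−229) = 229 + 13.26 = 242.26 → 242
After the tint: rgb(241, 220, 242) = #f1dcf2.
Lerp each channel 40% toward 128:
  R: 241 + 0.4×(128−241) = 241 − 45.2 = 195.8 → 196
  G: 220 − 36.8 = 183.2 → 183
  B: 242 + 0.4×(128−242) = 242 − 45.6 = 196.4 → 196
rgb(196, 183, 196) = #c4b7c4.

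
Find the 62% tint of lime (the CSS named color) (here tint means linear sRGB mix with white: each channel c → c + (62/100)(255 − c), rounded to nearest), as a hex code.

CSS lime is rgb(0, 255, 0).
Lerp each channel 62% toward 255:
  R: 0 + 0.62×(255−0) = 0 + 158.1 = 158.1 → 158
  G: 255 + 0.62×(255−255) = 255 + 0 = 255 → 255
  B: 0 + 158.1 = 158.1 → 158
rgb(158, 255, 158) = #9EFF9E.

#9EFF9E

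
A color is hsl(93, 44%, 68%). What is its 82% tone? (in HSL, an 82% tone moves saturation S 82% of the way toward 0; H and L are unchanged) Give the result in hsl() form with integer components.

S moves 82% from 44 toward 0: 44 − 36.08 = 7.92 → 8.
H and L are unchanged.

hsl(93, 8%, 68%)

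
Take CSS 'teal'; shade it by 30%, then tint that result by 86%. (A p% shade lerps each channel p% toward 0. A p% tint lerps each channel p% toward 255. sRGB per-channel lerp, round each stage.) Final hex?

CSS teal is rgb(0, 128, 128).
A 30% shade moves each channel 30% toward 0:
  R: 0 + 0.3×(0−0) = 0 + 0 = 0 → 0
  G: 128 + 0.3×(0−128) = 128 − 38.4 = 89.6 → 90
  B: 128 + 0.3×(0−128) = 128 − 38.4 = 89.6 → 90
After the shade: rgb(0, 90, 90) = #005A5A.
Per channel, c → c + 0.86(255 − c):
  R: 0 + 219.3 = 219.3 → 219
  G: 90 + 0.86×(255−90) = 90 + 141.9 = 231.9 → 232
  B: 90 + 141.9 = 231.9 → 232
rgb(219, 232, 232) = #DBE8E8.

#DBE8E8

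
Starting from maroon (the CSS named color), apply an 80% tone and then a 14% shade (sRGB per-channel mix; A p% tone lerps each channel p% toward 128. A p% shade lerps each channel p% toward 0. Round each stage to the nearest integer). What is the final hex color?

#6E5858

CSS maroon is rgb(128, 0, 0).
Lerp each channel 80% toward 128:
  R: 128 + 0.8×(128−128) = 128 + 0 = 128 → 128
  G: 0 + 0.8×(128−0) = 0 + 102.4 = 102.4 → 102
  B: 0 + 0.8×(128−0) = 0 + 102.4 = 102.4 → 102
After the tone: rgb(128, 102, 102) = #806666.
Per channel, c → c + 0.14(0 − c):
  R: 128 − 17.92 = 110.08 → 110
  G: 102 − 14.28 = 87.72 → 88
  B: 102 − 14.28 = 87.72 → 88
rgb(110, 88, 88) = #6E5858.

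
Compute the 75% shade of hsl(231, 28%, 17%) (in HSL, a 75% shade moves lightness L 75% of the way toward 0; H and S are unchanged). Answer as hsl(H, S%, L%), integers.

L moves 75% from 17 toward 0: 17 − 12.75 = 4.25 → 4.
H and S are unchanged.

hsl(231, 28%, 4%)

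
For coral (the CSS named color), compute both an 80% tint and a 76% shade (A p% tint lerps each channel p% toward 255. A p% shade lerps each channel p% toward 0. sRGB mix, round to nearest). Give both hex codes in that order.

#FFE5DC, #3D1E13

CSS coral is rgb(255, 127, 80).
80% tint:
  R: 255 + 0.8×(255−255) = 255 + 0 = 255 → 255
  G: 127 + 0.8×(255−127) = 127 + 102.4 = 229.4 → 229
  B: 80 + 140 = 220 → 220
  → #FFE5DC
76% shade:
  R: 255 − 193.8 = 61.2 → 61
  G: 127 − 96.52 = 30.48 → 30
  B: 80 − 60.8 = 19.2 → 19
  → #3D1E13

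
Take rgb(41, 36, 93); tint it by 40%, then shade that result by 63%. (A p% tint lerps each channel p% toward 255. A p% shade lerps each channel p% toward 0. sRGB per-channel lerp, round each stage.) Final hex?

#2f2e3a

A 40% tint moves each channel 40% toward 255:
  R: 41 + 85.6 = 126.6 → 127
  G: 36 + 0.4×(255−36) = 36 + 87.6 = 123.6 → 124
  B: 93 + 64.8 = 157.8 → 158
After the tint: rgb(127, 124, 158) = #7f7c9e.
Per channel, c → c + 0.63(0 − c):
  R: 127 + 0.63×(0−127) = 127 − 80.01 = 46.99 → 47
  G: 124 + 0.63×(0−124) = 124 − 78.12 = 45.88 → 46
  B: 158 + 0.63×(0−158) = 158 − 99.54 = 58.46 → 58
rgb(47, 46, 58) = #2f2e3a.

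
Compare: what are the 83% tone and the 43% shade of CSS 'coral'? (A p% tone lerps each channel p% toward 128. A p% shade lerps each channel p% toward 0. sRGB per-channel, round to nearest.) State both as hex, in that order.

#968078, #91482E

CSS coral is rgb(255, 127, 80).
83% tone:
  R: 255 + 0.83×(128−255) = 255 − 105.41 = 149.59 → 150
  G: 127 + 0.83×(128−127) = 127 + 0.83 = 127.83 → 128
  B: 80 + 0.83×(128−80) = 80 + 39.84 = 119.84 → 120
  → #968078
43% shade:
  R: 255 − 109.65 = 145.35 → 145
  G: 127 + 0.43×(0−127) = 127 − 54.61 = 72.39 → 72
  B: 80 − 34.4 = 45.6 → 46
  → #91482E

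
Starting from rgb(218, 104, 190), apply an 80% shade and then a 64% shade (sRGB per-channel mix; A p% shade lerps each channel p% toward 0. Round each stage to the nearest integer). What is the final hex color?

An 80% shade moves each channel 80% toward 0:
  R: 218 − 174.4 = 43.6 → 44
  G: 104 + 0.8×(0−104) = 104 − 83.2 = 20.8 → 21
  B: 190 + 0.8×(0−190) = 190 − 152 = 38 → 38
After the shade: rgb(44, 21, 38) = #2C1526.
Per channel, c → c + 0.64(0 − c):
  R: 44 − 28.16 = 15.84 → 16
  G: 21 + 0.64×(0−21) = 21 − 13.44 = 7.56 → 8
  B: 38 + 0.64×(0−38) = 38 − 24.32 = 13.68 → 14
rgb(16, 8, 14) = #10080E.

#10080E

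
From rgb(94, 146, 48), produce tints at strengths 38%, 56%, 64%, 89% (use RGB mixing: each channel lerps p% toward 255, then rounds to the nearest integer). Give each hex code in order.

38%: (94 + 61.18 = 155.18→155, 146 + 41.42 = 187.42→187, 48 + 78.66 = 126.66→127) → #9BBB7F
56%: (94 + 90.16 = 184.16→184, 146 + 61.04 = 207.04→207, 48 + 115.92 = 163.92→164) → #B8CFA4
64%: (94 + 103.04 = 197.04→197, 146 + 69.76 = 215.76→216, 48 + 132.48 = 180.48→180) → #C5D8B4
89%: (94 + 143.29 = 237.29→237, 146 + 97.01 = 243.01→243, 48 + 184.23 = 232.23→232) → #EDF3E8

#9BBB7F, #B8CFA4, #C5D8B4, #EDF3E8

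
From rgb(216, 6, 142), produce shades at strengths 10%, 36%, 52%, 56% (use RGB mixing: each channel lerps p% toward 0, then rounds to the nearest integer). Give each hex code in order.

10%: (216 − 21.6 = 194.4→194, 6 − 0.6 = 5.4→5, 142 − 14.2 = 127.8→128) → #C20580
36%: (216 − 77.76 = 138.24→138, 6 − 2.16 = 3.84→4, 142 − 51.12 = 90.88→91) → #8A045B
52%: (216 − 112.32 = 103.68→104, 6 − 3.12 = 2.88→3, 142 − 73.84 = 68.16→68) → #680344
56%: (216 − 120.96 = 95.04→95, 6 − 3.36 = 2.64→3, 142 − 79.52 = 62.48→62) → #5F033E

#C20580, #8A045B, #680344, #5F033E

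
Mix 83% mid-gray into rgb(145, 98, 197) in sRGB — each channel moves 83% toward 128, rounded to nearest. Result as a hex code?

Lerp each channel 83% toward 128:
  R: 145 + 0.83×(128−145) = 145 − 14.11 = 130.89 → 131
  G: 98 + 0.83×(128−98) = 98 + 24.9 = 122.9 → 123
  B: 197 + 0.83×(128−197) = 197 − 57.27 = 139.73 → 140
rgb(131, 123, 140) = #837B8C.

#837B8C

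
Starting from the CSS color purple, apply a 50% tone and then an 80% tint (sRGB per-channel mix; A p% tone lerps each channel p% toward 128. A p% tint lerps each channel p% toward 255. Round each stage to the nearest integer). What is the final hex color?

CSS purple is rgb(128, 0, 128).
Per channel, c → c + 0.5(128 − c):
  R: 128 + 0 = 128 → 128
  G: 0 + 0.5×(128−0) = 0 + 64 = 64 → 64
  B: 128 + 0.5×(128−128) = 128 + 0 = 128 → 128
After the tone: rgb(128, 64, 128) = #804080.
Lerp each channel 80% toward 255:
  R: 128 + 0.8×(255−128) = 128 + 101.6 = 229.6 → 230
  G: 64 + 152.8 = 216.8 → 217
  B: 128 + 0.8×(255−128) = 128 + 101.6 = 229.6 → 230
rgb(230, 217, 230) = #E6D9E6.

#E6D9E6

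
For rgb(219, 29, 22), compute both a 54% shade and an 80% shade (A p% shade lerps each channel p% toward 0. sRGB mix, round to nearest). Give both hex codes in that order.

#650d0a, #2c0604

54% shade:
  R: 219 + 0.54×(0−219) = 219 − 118.26 = 100.74 → 101
  G: 29 + 0.54×(0−29) = 29 − 15.66 = 13.34 → 13
  B: 22 + 0.54×(0−22) = 22 − 11.88 = 10.12 → 10
  → #650d0a
80% shade:
  R: 219 − 175.2 = 43.8 → 44
  G: 29 + 0.8×(0−29) = 29 − 23.2 = 5.8 → 6
  B: 22 − 17.6 = 4.4 → 4
  → #2c0604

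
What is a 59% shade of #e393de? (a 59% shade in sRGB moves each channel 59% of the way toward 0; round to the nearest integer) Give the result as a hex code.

#e393de is rgb(227, 147, 222).
A 59% shade moves each channel 59% toward 0:
  R: 227 + 0.59×(0−227) = 227 − 133.93 = 93.07 → 93
  G: 147 + 0.59×(0−147) = 147 − 86.73 = 60.27 → 60
  B: 222 + 0.59×(0−222) = 222 − 130.98 = 91.02 → 91
rgb(93, 60, 91) = #5d3c5b.

#5d3c5b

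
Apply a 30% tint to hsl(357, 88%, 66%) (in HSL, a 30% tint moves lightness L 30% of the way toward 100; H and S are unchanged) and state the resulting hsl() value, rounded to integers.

L moves 30% from 66 toward 100: 66 + 10.2 = 76.2 → 76.
H and S are unchanged.

hsl(357, 88%, 76%)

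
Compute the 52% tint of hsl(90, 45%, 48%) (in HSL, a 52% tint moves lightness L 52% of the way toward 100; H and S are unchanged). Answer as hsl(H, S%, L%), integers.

L moves 52% from 48 toward 100: 48 + 27.04 = 75.04 → 75.
H and S are unchanged.

hsl(90, 45%, 75%)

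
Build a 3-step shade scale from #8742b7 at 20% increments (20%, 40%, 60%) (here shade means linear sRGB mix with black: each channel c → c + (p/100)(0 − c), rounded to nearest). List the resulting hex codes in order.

#6c3592, #51286e, #361a49

#8742b7 is rgb(135, 66, 183).
20%: (135 − 27 = 108→108, 66 − 13.2 = 52.8→53, 183 − 36.6 = 146.4→146) → #6c3592
40%: (135 − 54 = 81→81, 66 − 26.4 = 39.6→40, 183 − 73.2 = 109.8→110) → #51286e
60%: (135 − 81 = 54→54, 66 − 39.6 = 26.4→26, 183 − 109.8 = 73.2→73) → #361a49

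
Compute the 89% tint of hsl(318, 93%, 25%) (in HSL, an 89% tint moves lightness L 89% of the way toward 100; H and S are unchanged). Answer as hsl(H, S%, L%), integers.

L moves 89% from 25 toward 100: 25 + 66.75 = 91.75 → 92.
H and S are unchanged.

hsl(318, 93%, 92%)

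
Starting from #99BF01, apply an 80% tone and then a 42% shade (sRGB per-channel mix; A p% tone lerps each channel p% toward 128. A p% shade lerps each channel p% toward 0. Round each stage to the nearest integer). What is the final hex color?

#99BF01 is rgb(153, 191, 1).
Per channel, c → c + 0.8(128 − c):
  R: 153 + 0.8×(128−153) = 153 − 20 = 133 → 133
  G: 191 + 0.8×(128−191) = 191 − 50.4 = 140.6 → 141
  B: 1 + 0.8×(128−1) = 1 + 101.6 = 102.6 → 103
After the tone: rgb(133, 141, 103) = #858D67.
Lerp each channel 42% toward 0:
  R: 133 + 0.42×(0−133) = 133 − 55.86 = 77.14 → 77
  G: 141 − 59.22 = 81.78 → 82
  B: 103 + 0.42×(0−103) = 103 − 43.26 = 59.74 → 60
rgb(77, 82, 60) = #4D523C.

#4D523C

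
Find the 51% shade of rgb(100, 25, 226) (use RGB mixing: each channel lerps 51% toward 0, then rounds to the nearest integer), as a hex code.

#310C6F

Per channel, c → c + 0.51(0 − c):
  R: 100 + 0.51×(0−100) = 100 − 51 = 49 → 49
  G: 25 − 12.75 = 12.25 → 12
  B: 226 + 0.51×(0−226) = 226 − 115.26 = 110.74 → 111
rgb(49, 12, 111) = #310C6F.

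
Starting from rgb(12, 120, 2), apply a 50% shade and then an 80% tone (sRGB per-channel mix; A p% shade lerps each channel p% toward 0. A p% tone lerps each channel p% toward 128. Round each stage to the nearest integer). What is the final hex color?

A 50% shade moves each channel 50% toward 0:
  R: 12 − 6 = 6 → 6
  G: 120 − 60 = 60 → 60
  B: 2 − 1 = 1 → 1
After the shade: rgb(6, 60, 1) = #063c01.
Lerp each channel 80% toward 128:
  R: 6 + 0.8×(128−6) = 6 + 97.6 = 103.6 → 104
  G: 60 + 54.4 = 114.4 → 114
  B: 1 + 0.8×(128−1) = 1 + 101.6 = 102.6 → 103
rgb(104, 114, 103) = #687267.

#687267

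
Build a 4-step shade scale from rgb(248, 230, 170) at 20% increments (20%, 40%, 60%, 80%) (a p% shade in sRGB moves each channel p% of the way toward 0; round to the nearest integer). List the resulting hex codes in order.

#c6b888, #958a66, #635c44, #322e22

20%: (248 − 49.6 = 198.4→198, 230 − 46 = 184→184, 170 − 34 = 136→136) → #c6b888
40%: (248 − 99.2 = 148.8→149, 230 − 92 = 138→138, 170 − 68 = 102→102) → #958a66
60%: (248 − 148.8 = 99.2→99, 230 − 138 = 92→92, 170 − 102 = 68→68) → #635c44
80%: (248 − 198.4 = 49.6→50, 230 − 184 = 46→46, 170 − 136 = 34→34) → #322e22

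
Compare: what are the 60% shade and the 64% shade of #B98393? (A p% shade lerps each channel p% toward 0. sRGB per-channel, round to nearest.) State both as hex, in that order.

#4A343B, #432F35

#B98393 is rgb(185, 131, 147).
60% shade:
  R: 185 + 0.6×(0−185) = 185 − 111 = 74 → 74
  G: 131 − 78.6 = 52.4 → 52
  B: 147 + 0.6×(0−147) = 147 − 88.2 = 58.8 → 59
  → #4A343B
64% shade:
  R: 185 − 118.4 = 66.6 → 67
  G: 131 + 0.64×(0−131) = 131 − 83.84 = 47.16 → 47
  B: 147 + 0.64×(0−147) = 147 − 94.08 = 52.92 → 53
  → #432F35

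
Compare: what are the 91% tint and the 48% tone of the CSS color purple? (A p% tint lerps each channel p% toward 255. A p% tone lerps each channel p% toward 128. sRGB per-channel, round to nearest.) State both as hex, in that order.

CSS purple is rgb(128, 0, 128).
91% tint:
  R: 128 + 0.91×(255−128) = 128 + 115.57 = 243.57 → 244
  G: 0 + 232.05 = 232.05 → 232
  B: 128 + 0.91×(255−128) = 128 + 115.57 = 243.57 → 244
  → #F4E8F4
48% tone:
  R: 128 + 0.48×(128−128) = 128 + 0 = 128 → 128
  G: 0 + 61.44 = 61.44 → 61
  B: 128 + 0.48×(128−128) = 128 + 0 = 128 → 128
  → #803D80

#F4E8F4, #803D80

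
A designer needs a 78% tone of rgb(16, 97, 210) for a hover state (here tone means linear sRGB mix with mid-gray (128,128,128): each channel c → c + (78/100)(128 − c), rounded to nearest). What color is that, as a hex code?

Per channel, c → c + 0.78(128 − c):
  R: 16 + 87.36 = 103.36 → 103
  G: 97 + 0.78×(128−97) = 97 + 24.18 = 121.18 → 121
  B: 210 − 63.96 = 146.04 → 146
rgb(103, 121, 146) = #677992.

#677992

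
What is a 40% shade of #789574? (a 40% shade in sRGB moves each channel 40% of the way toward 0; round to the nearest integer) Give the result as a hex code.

#789574 is rgb(120, 149, 116).
Per channel, c → c + 0.4(0 − c):
  R: 120 − 48 = 72 → 72
  G: 149 + 0.4×(0−149) = 149 − 59.6 = 89.4 → 89
  B: 116 + 0.4×(0−116) = 116 − 46.4 = 69.6 → 70
rgb(72, 89, 70) = #485946.

#485946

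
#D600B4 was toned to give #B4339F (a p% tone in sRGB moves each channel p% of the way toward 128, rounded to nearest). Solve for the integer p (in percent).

#D600B4 is rgb(214, 0, 180); #B4339F is rgb(180, 51, 159).
On the G channel (widest range): 51 ≈ 0 + (p/100)(128 − 0), so p ≈ 100×(51 − 0)/(128 − 0) = 5100/128 = 39.84.
p = 40 reproduces all three channels after rounding.

40%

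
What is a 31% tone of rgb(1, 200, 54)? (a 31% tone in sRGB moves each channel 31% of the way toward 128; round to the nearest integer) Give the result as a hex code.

Lerp each channel 31% toward 128:
  R: 1 + 39.37 = 40.37 → 40
  G: 200 − 22.32 = 177.68 → 178
  B: 54 + 22.94 = 76.94 → 77
rgb(40, 178, 77) = #28B24D.

#28B24D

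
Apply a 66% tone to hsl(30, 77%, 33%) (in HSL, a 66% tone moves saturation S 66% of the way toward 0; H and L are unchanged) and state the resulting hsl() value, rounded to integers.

S moves 66% from 77 toward 0: 77 − 50.82 = 26.18 → 26.
H and L are unchanged.

hsl(30, 26%, 33%)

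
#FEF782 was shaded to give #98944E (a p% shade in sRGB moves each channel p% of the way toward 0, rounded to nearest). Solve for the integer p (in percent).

40%

#FEF782 is rgb(254, 247, 130); #98944E is rgb(152, 148, 78).
On the R channel (widest range): 152 ≈ 254 + (p/100)(0 − 254), so p ≈ 100×(152 − 254)/(0 − 254) = -10200/-254 = 40.16.
p = 40 reproduces all three channels after rounding.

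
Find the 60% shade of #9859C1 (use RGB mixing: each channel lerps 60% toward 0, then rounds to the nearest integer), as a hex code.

#3D244D

#9859C1 is rgb(152, 89, 193).
Per channel, c → c + 0.6(0 − c):
  R: 152 − 91.2 = 60.8 → 61
  G: 89 + 0.6×(0−89) = 89 − 53.4 = 35.6 → 36
  B: 193 − 115.8 = 77.2 → 77
rgb(61, 36, 77) = #3D244D.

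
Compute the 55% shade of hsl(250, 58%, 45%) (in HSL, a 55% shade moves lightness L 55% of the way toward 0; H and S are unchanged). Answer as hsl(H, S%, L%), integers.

hsl(250, 58%, 20%)

L moves 55% from 45 toward 0: 45 − 24.75 = 20.25 → 20.
H and S are unchanged.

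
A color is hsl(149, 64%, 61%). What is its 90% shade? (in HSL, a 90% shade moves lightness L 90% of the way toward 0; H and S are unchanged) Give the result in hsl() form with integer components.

hsl(149, 64%, 6%)

L moves 90% from 61 toward 0: 61 − 54.9 = 6.1 → 6.
H and S are unchanged.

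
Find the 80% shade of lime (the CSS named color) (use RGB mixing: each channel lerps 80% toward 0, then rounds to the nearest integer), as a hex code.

CSS lime is rgb(0, 255, 0).
Per channel, c → c + 0.8(0 − c):
  R: 0 + 0.8×(0−0) = 0 + 0 = 0 → 0
  G: 255 + 0.8×(0−255) = 255 − 204 = 51 → 51
  B: 0 + 0.8×(0−0) = 0 + 0 = 0 → 0
rgb(0, 51, 0) = #003300.

#003300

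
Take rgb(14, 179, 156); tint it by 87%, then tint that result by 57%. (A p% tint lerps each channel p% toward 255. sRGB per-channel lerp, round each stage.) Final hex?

#f2fbf9

Per channel, c → c + 0.87(255 − c):
  R: 14 + 0.87×(255−14) = 14 + 209.67 = 223.67 → 224
  G: 179 + 0.87×(255−179) = 179 + 66.12 = 245.12 → 245
  B: 156 + 86.13 = 242.13 → 242
After the tint: rgb(224, 245, 242) = #e0f5f2.
Lerp each channel 57% toward 255:
  R: 224 + 0.57×(255−224) = 224 + 17.67 = 241.67 → 242
  G: 245 + 0.57×(255−245) = 245 + 5.7 = 250.7 → 251
  B: 242 + 0.57×(255−242) = 242 + 7.41 = 249.41 → 249
rgb(242, 251, 249) = #f2fbf9.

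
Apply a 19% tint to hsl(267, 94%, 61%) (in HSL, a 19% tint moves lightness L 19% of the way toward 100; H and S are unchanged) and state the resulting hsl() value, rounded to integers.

L moves 19% from 61 toward 100: 61 + 7.41 = 68.41 → 68.
H and S are unchanged.

hsl(267, 94%, 68%)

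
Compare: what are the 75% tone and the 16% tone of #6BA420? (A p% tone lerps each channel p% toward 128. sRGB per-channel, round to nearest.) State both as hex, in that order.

#6BA420 is rgb(107, 164, 32).
75% tone:
  R: 107 + 0.75×(128−107) = 107 + 15.75 = 122.75 → 123
  G: 164 − 27 = 137 → 137
  B: 32 + 0.75×(128−32) = 32 + 72 = 104 → 104
  → #7B8968
16% tone:
  R: 107 + 0.16×(128−107) = 107 + 3.36 = 110.36 → 110
  G: 164 + 0.16×(128−164) = 164 − 5.76 = 158.24 → 158
  B: 32 + 0.16×(128−32) = 32 + 15.36 = 47.36 → 47
  → #6E9E2F

#7B8968, #6E9E2F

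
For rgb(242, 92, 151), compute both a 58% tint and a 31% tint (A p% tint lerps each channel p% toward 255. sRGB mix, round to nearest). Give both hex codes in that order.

#FABBD3, #F68FB7

58% tint:
  R: 242 + 0.58×(255−242) = 242 + 7.54 = 249.54 → 250
  G: 92 + 0.58×(255−92) = 92 + 94.54 = 186.54 → 187
  B: 151 + 0.58×(255−151) = 151 + 60.32 = 211.32 → 211
  → #FABBD3
31% tint:
  R: 242 + 0.31×(255−242) = 242 + 4.03 = 246.03 → 246
  G: 92 + 50.53 = 142.53 → 143
  B: 151 + 0.31×(255−151) = 151 + 32.24 = 183.24 → 183
  → #F68FB7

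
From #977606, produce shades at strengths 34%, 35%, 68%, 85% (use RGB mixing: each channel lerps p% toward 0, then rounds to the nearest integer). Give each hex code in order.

#977606 is rgb(151, 118, 6).
34%: (151 − 51.34 = 99.66→100, 118 − 40.12 = 77.88→78, 6 − 2.04 = 3.96→4) → #644e04
35%: (151 − 52.85 = 98.15→98, 118 − 41.3 = 76.7→77, 6 − 2.1 = 3.9→4) → #624d04
68%: (151 − 102.68 = 48.32→48, 118 − 80.24 = 37.76→38, 6 − 4.08 = 1.92→2) → #302602
85%: (151 − 128.35 = 22.65→23, 118 − 100.3 = 17.7→18, 6 − 5.1 = 0.9→1) → #171201

#644e04, #624d04, #302602, #171201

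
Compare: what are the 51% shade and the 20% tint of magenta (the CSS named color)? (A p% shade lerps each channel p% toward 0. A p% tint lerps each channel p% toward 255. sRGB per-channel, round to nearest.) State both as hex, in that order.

#7D007D, #FF33FF

CSS magenta is rgb(255, 0, 255).
51% shade:
  R: 255 + 0.51×(0−255) = 255 − 130.05 = 124.95 → 125
  G: 0 + 0.51×(0−0) = 0 + 0 = 0 → 0
  B: 255 + 0.51×(0−255) = 255 − 130.05 = 124.95 → 125
  → #7D007D
20% tint:
  R: 255 + 0 = 255 → 255
  G: 0 + 0.2×(255−0) = 0 + 51 = 51 → 51
  B: 255 + 0.2×(255−255) = 255 + 0 = 255 → 255
  → #FF33FF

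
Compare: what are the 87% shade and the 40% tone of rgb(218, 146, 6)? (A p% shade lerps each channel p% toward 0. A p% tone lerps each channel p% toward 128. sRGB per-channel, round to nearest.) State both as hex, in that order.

#1C1301, #B68B37

87% shade:
  R: 218 − 189.66 = 28.34 → 28
  G: 146 − 127.02 = 18.98 → 19
  B: 6 + 0.87×(0−6) = 6 − 5.22 = 0.78 → 1
  → #1C1301
40% tone:
  R: 218 + 0.4×(128−218) = 218 − 36 = 182 → 182
  G: 146 + 0.4×(128−146) = 146 − 7.2 = 138.8 → 139
  B: 6 + 0.4×(128−6) = 6 + 48.8 = 54.8 → 55
  → #B68B37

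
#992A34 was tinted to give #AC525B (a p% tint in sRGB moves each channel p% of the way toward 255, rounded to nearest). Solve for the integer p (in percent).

#992A34 is rgb(153, 42, 52); #AC525B is rgb(172, 82, 91).
On the G channel (widest range): 82 ≈ 42 + (p/100)(255 − 42), so p ≈ 100×(82 − 42)/(255 − 42) = 4000/213 = 18.78.
p = 19 reproduces all three channels after rounding.

19%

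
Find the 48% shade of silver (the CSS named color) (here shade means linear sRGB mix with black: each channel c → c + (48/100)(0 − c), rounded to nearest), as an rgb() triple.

CSS silver is rgb(192, 192, 192).
Per channel, c → c + 0.48(0 − c):
  R: 192 + 0.48×(0−192) = 192 − 92.16 = 99.84 → 100
  G: 192 − 92.16 = 99.84 → 100
  B: 192 + 0.48×(0−192) = 192 − 92.16 = 99.84 → 100

rgb(100, 100, 100)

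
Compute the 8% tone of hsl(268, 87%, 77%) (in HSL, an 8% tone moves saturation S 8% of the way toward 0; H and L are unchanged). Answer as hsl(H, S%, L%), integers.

hsl(268, 80%, 77%)

S moves 8% from 87 toward 0: 87 − 6.96 = 80.04 → 80.
H and L are unchanged.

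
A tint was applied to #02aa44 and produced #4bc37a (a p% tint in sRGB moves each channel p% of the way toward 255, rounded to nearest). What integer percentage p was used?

#02aa44 is rgb(2, 170, 68); #4bc37a is rgb(75, 195, 122).
On the R channel (widest range): 75 ≈ 2 + (p/100)(255 − 2), so p ≈ 100×(75 − 2)/(255 − 2) = 7300/253 = 28.85.
p = 29 reproduces all three channels after rounding.

29%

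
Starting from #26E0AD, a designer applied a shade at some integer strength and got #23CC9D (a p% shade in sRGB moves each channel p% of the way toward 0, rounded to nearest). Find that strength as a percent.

9%

#26E0AD is rgb(38, 224, 173); #23CC9D is rgb(35, 204, 157).
On the G channel (widest range): 204 ≈ 224 + (p/100)(0 − 224), so p ≈ 100×(204 − 224)/(0 − 224) = -2000/-224 = 8.93.
p = 9 reproduces all three channels after rounding.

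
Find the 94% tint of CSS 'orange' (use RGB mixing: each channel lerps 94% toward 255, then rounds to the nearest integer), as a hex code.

#FFFAF0

CSS orange is rgb(255, 165, 0).
Per channel, c → c + 0.94(255 − c):
  R: 255 + 0 = 255 → 255
  G: 165 + 0.94×(255−165) = 165 + 84.6 = 249.6 → 250
  B: 0 + 0.94×(255−0) = 0 + 239.7 = 239.7 → 240
rgb(255, 250, 240) = #FFFAF0.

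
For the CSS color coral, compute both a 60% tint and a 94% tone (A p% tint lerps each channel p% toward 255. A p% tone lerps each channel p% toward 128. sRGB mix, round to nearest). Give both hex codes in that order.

CSS coral is rgb(255, 127, 80).
60% tint:
  R: 255 + 0 = 255 → 255
  G: 127 + 76.8 = 203.8 → 204
  B: 80 + 105 = 185 → 185
  → #FFCCB9
94% tone:
  R: 255 + 0.94×(128−255) = 255 − 119.38 = 135.62 → 136
  G: 127 + 0.94 = 127.94 → 128
  B: 80 + 45.12 = 125.12 → 125
  → #88807D

#FFCCB9, #88807D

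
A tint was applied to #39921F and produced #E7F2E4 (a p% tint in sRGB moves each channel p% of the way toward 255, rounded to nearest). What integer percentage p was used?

#39921F is rgb(57, 146, 31); #E7F2E4 is rgb(231, 242, 228).
On the B channel (widest range): 228 ≈ 31 + (p/100)(255 − 31), so p ≈ 100×(228 − 31)/(255 − 31) = 19700/224 = 87.95.
p = 88 reproduces all three channels after rounding.

88%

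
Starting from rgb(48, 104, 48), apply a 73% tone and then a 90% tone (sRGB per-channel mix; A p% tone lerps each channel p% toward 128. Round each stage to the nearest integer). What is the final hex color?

#7E7F7E

Per channel, c → c + 0.73(128 − c):
  R: 48 + 58.4 = 106.4 → 106
  G: 104 + 0.73×(128−104) = 104 + 17.52 = 121.52 → 122
  B: 48 + 0.73×(128−48) = 48 + 58.4 = 106.4 → 106
After the tone: rgb(106, 122, 106) = #6A7A6A.
Per channel, c → c + 0.9(128 − c):
  R: 106 + 0.9×(128−106) = 106 + 19.8 = 125.8 → 126
  G: 122 + 0.9×(128−122) = 122 + 5.4 = 127.4 → 127
  B: 106 + 19.8 = 125.8 → 126
rgb(126, 127, 126) = #7E7F7E.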